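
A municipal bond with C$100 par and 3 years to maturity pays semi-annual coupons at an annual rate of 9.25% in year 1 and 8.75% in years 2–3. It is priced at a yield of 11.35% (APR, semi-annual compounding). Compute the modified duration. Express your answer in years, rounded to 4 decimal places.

2.5374 years

Periodic yield y = 0.05675. First find Macaulay duration:
  t   CF        PV=CF/(1+0.05675)^t    t·PV
  1        4.625         4.3766         4.3766
  2        4.625         4.1416         8.2832
  3        4.375         3.7073        11.1220
  4        4.375         3.5082        14.0330
  5        4.375         3.3198        16.5992
  6      104.375        74.9485       449.6910
  Σ                     94.0021       504.1049
P = 94.0021; Macaulay duration = 504.1049 / 94.0021 = 5.36270 half-year periods = 2.68135 years.
Modified duration = D_Mac / (1 + y) = 2.68135 / 1.05675 = 2.53735 years.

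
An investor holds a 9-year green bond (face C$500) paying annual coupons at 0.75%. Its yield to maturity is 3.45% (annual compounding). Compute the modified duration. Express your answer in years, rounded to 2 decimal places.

8.41 years

Periodic yield y = 0.0345. First find Macaulay duration:
  t   CF        PV=CF/(1+0.0345)^t    t·PV
  1         3.75         3.6249         3.6249
  2         3.75         3.5040         7.0081
  3         3.75         3.3872        10.1616
  4         3.75         3.2742        13.0969
  5         3.75         3.1650        15.8252
  6         3.75         3.0595        18.3569
  7         3.75         2.9575        20.7022
  8         3.75         2.8588        22.8706
  9       503.75       371.2279     3,341.0511
  Σ                    397.0591     3,452.6975
P = 397.0591; Macaulay duration = 3,452.6975 / 397.0591 = 8.69568 years.
Modified duration = D_Mac / (1 + y) = 8.69568 / 1.0345 = 8.40568 years.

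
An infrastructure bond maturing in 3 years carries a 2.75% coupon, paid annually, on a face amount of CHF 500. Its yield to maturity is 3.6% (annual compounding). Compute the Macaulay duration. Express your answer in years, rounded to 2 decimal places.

Periodic yield y = 0.036. Discount each cash flow and weight by its year:
  t   CF        PV=CF/(1+0.036)^t    t·PV
  1        13.75        13.2722        13.2722
  2        13.75        12.8110        25.6220
  3       513.75       462.0325     1,386.0976
  Σ                    488.1158     1,424.9918
Price P = Σ PV = 488.1158.
Macaulay duration = Σ(t·PV) / P = 1,424.9918 / 488.1158 = 2.91937 years.

2.92 years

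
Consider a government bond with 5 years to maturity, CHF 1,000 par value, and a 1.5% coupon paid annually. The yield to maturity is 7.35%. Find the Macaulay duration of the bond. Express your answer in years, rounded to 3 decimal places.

4.829 years

Periodic yield y = 0.0735. Discount each cash flow and weight by its year:
  t   CF        PV=CF/(1+0.0735)^t    t·PV
  1        15.00        13.9730        13.9730
  2        15.00        13.0163        26.0326
  3        15.00        12.1251        36.3753
  4        15.00        11.2949        45.1797
  5     1,015.00       711.9603     3,559.8017
  Σ                    762.3696     3,681.3622
Price P = Σ PV = 762.3696.
Macaulay duration = Σ(t·PV) / P = 3,681.3622 / 762.3696 = 4.82884 years.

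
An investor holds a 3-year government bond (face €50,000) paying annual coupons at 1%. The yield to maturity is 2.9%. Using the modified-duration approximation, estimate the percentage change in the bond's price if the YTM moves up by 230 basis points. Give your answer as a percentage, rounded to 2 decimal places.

Periodic yield y = 0.029. Modified duration first:
  t   CF        PV=CF/(1+0.029)^t    t·PV
  1       500.00       485.9086       485.9086
  2       500.00       472.2144       944.4289
  3    50,500.00    46,349.5214   139,048.5641
  Σ                 47,307.6445   140,478.9016
P = 47,307.6445; D_Mac = 2.96948 yrs; D_mod = 2.96948/(1+0.029) = 2.88579 yrs.
ΔP/P ≈ -D_mod · Δy = -2.88579 × (+0.023) = -0.066373 = -6.6373%.

-6.64%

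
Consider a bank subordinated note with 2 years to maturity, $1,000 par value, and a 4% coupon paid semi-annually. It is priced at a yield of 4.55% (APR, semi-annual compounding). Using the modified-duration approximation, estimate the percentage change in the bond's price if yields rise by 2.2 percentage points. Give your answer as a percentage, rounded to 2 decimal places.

-4.18%

Periodic yield y = 0.02275. Modified duration first:
  t   CF        PV=CF/(1+0.02275)^t    t·PV
  1        20.00        19.5551        19.5551
  2        20.00        19.1201        38.2403
  3        20.00        18.6948        56.0845
  4     1,020.00       932.2282     3,728.9127
  Σ                    989.5983     3,842.7925
P = 989.5983; D_Mac = 3.88318 half-year periods = 1.94159 yrs; D_mod = 1.94159/(1+0.02275) = 1.89840 yrs.
ΔP/P ≈ -D_mod · Δy = -1.89840 × (+0.022) = -0.041765 = -4.1765%.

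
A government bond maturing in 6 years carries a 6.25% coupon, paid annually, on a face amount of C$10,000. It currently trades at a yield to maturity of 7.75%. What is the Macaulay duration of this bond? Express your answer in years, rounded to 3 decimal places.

Periodic yield y = 0.0775. Discount each cash flow and weight by its year:
  t   CF        PV=CF/(1+0.0775)^t    t·PV
  1       625.00       580.0464       580.0464
  2       625.00       538.3261     1,076.6523
  3       625.00       499.6066     1,498.8198
  4       625.00       463.6720     1,854.6881
  5       625.00       430.3221     2,151.6104
  6    10,625.00     6,789.3042    40,735.8250
  Σ                  9,301.2774    47,897.6420
Price P = Σ PV = 9,301.2774.
Macaulay duration = Σ(t·PV) / P = 47,897.6420 / 9,301.2774 = 5.14958 years.

5.150 years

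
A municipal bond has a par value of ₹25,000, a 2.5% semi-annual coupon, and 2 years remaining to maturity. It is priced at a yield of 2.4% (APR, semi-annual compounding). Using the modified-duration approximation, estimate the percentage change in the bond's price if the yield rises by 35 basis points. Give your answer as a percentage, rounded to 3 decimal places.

-0.679%

Periodic yield y = 0.012. Modified duration first:
  t   CF        PV=CF/(1+0.012)^t    t·PV
  1       312.50       308.7945       308.7945
  2       312.50       305.1329       610.2657
  3       312.50       301.5147       904.5441
  4    25,312.50    24,133.0932    96,532.3729
  Σ                 25,048.5353    98,355.9772
P = 25,048.5353; D_Mac = 3.92662 half-year periods = 1.96331 yrs; D_mod = 1.96331/(1+0.012) = 1.94003 yrs.
ΔP/P ≈ -D_mod · Δy = -1.94003 × (+0.0035) = -0.006790 = -0.6790%.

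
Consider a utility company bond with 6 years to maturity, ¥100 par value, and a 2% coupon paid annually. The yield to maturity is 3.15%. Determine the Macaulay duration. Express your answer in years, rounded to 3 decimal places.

Periodic yield y = 0.0315. Discount each cash flow and weight by its year:
  t   CF        PV=CF/(1+0.0315)^t    t·PV
  1         2.00         1.9389         1.9389
  2         2.00         1.8797         3.7594
  3         2.00         1.8223         5.4669
  4         2.00         1.7667         7.0666
  5         2.00         1.7127         8.5636
  6       102.00        84.6808       508.0846
  Σ                     93.8011       534.8801
Price P = Σ PV = 93.8011.
Macaulay duration = Σ(t·PV) / P = 534.8801 / 93.8011 = 5.70228 years.

5.702 years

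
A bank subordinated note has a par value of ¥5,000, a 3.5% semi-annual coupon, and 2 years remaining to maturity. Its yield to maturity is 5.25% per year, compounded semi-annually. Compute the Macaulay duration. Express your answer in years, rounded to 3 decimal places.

Periodic yield y = 0.02625. Discount each cash flow and weight by its period:
  t   CF        PV=CF/(1+0.02625)^t    t·PV
  1        87.50        85.2619        85.2619
  2        87.50        83.0810       166.1620
  3        87.50        80.9559       242.8677
  4     5,087.50     4,586.6092    18,346.4370
  Σ                  4,835.9080    18,840.7286
Price P = Σ PV = 4,835.9080.
Macaulay duration = Σ(t·PV) / P = 18,840.7286 / 4,835.9080 = 3.89601 half-year periods.
In years: 3.89601 / 2 = 1.94800 years.

1.948 years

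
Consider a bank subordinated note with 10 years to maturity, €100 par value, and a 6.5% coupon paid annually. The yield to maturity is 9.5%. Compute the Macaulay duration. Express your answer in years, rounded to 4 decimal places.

7.3659 years

Periodic yield y = 0.095. Discount each cash flow and weight by its year:
  t   CF        PV=CF/(1+0.095)^t    t·PV
  1         6.50         5.9361         5.9361
  2         6.50         5.4211        10.8421
  3         6.50         4.9508        14.8523
  4         6.50         4.5212        18.0849
  5         6.50         4.1290        20.6449
  6         6.50         3.7708        22.6245
  7         6.50         3.4436        24.1053
  8         6.50         3.1449        25.1588
  9         6.50         2.8720        25.8481
  10      106.50        42.9743       429.7426
  Σ                     81.1636       597.8397
Price P = Σ PV = 81.1636.
Macaulay duration = Σ(t·PV) / P = 597.8397 / 81.1636 = 7.36586 years.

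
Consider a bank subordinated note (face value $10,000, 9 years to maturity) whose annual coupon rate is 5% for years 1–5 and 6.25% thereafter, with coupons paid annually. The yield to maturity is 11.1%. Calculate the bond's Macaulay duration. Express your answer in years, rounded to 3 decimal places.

Periodic yield y = 0.111. Discount each cash flow and weight by its year:
  t   CF        PV=CF/(1+0.111)^t    t·PV
  1       500.00       450.0450       450.0450
  2       500.00       405.0810       810.1620
  3       500.00       364.6094     1,093.8281
  4       500.00       328.1813     1,312.7250
  5       500.00       295.3927     1,476.9633
  6       625.00       332.3500     1,994.0999
  7       625.00       299.1449     2,094.0143
  8       625.00       269.2573     2,154.0587
  9    10,625.00     4,120.0493    37,080.4433
  Σ                  6,864.1108    48,466.3397
Price P = Σ PV = 6,864.1108.
Macaulay duration = Σ(t·PV) / P = 48,466.3397 / 6,864.1108 = 7.06083 years.

7.061 years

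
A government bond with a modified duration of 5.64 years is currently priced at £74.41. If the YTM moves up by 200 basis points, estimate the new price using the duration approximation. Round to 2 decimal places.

Duration approximation: ΔP/P ≈ -D_mod · Δy = -5.64 × (+0.02) = -0.112800.
New price ≈ 74.41 × (1 - 0.112800) = 66.016552.

£66.02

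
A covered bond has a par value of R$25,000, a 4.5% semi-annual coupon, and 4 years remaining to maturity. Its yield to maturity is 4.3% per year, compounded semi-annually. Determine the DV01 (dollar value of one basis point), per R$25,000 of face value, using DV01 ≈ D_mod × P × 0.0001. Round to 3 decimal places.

R$9.137

Periodic yield y = 0.0215.
  t   CF        PV=CF/(1+0.0215)^t    t·PV
  1       562.50       550.6608       550.6608
  2       562.50       539.0708     1,078.1415
  3       562.50       527.7247     1,583.1741
  4       562.50       516.6174     2,066.4697
  5       562.50       505.7439     2,528.7196
  6       562.50       495.0993     2,970.5957
  7       562.50       484.6787     3,392.7509
  8    25,562.50    21,562.3632   172,498.9058
  Σ                 25,181.9588   186,669.4181
P = 25,181.9588; D_Mac = 7.41282 half-year periods = 3.70641 yrs; D_mod = 3.62840 yrs.
DV01 ≈ 3.62840 × 25,181.9588 × 0.0001 = 9.137025.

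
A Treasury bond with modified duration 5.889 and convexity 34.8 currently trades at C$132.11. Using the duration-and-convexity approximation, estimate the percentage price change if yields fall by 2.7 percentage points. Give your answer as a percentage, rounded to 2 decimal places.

+17.17%

Duration effect: -D_mod·Δy = -5.889 × (-0.027) = +0.159003
Convexity effect: ½·C·(Δy)² = 0.5 × 34.8 × (-0.027)² = +0.0126846
ΔP/P ≈ +0.159003 + 0.0126846 = +0.1716876
= +17.16876%.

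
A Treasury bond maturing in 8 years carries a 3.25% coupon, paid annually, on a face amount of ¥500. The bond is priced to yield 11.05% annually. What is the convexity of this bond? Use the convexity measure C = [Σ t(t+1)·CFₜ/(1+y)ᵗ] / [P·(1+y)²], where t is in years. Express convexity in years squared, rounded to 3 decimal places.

47.694

With y = 0.1105:
  t   CF        PV=CF/(1+0.1105)^t    t·PV        t(t+1)·PV
  1        16.25        14.6330        14.6330          29.2661
  2        16.25        13.1770        26.3540          79.0619
  3        16.25        11.8658        35.5975         142.3898
  4        16.25        10.6851        42.7405         213.7023
  5        16.25         9.6219        48.1095         288.6568
  6        16.25         8.6645        51.9868         363.9077
  7        16.25         7.8023        54.6162         436.9296
  8       516.25       223.2089     1,785.6714      16,071.0428
  Σ                    299.6586     2,059.7088      17,624.9570
P = 299.6586.
Convexity = Σ t(t+1)·PV / [P·(1+y)²] = 17,624.9570 / (299.6586 × 1.233210) = 47.69405.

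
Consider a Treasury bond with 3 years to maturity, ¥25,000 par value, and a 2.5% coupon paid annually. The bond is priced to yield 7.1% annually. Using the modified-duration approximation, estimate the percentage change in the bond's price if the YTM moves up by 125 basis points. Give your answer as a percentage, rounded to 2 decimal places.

Periodic yield y = 0.071. Modified duration first:
  t   CF        PV=CF/(1+0.071)^t    t·PV
  1       625.00       583.5668       583.5668
  2       625.00       544.8803     1,089.7605
  3    25,625.00    20,859.0950    62,577.2849
  Σ                 21,987.5420    64,250.6122
P = 21,987.5420; D_Mac = 2.92214 yrs; D_mod = 2.92214/(1+0.071) = 2.72842 yrs.
ΔP/P ≈ -D_mod · Δy = -2.72842 × (+0.0125) = -0.034105 = -3.4105%.

-3.41%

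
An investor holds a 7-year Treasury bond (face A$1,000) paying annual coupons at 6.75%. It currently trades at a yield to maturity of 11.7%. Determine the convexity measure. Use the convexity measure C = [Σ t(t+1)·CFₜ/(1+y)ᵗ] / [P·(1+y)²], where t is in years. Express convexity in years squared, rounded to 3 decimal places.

With y = 0.117:
  t   CF        PV=CF/(1+0.117)^t    t·PV        t(t+1)·PV
  1        67.50        60.4297        60.4297         120.8594
  2        67.50        54.1000       108.2000         324.6001
  3        67.50        48.4333       145.3000         581.1999
  4        67.50        43.3602       173.4407         867.2036
  5        67.50        38.8184       194.0921       1,164.5527
  6        67.50        34.7524       208.5144       1,459.6006
  7     1,067.50       492.0346     3,444.2424      27,553.9394
  Σ                    771.9287     4,334.2194      32,071.9557
P = 771.9287.
Convexity = Σ t(t+1)·PV / [P·(1+y)²] = 32,071.9557 / (771.9287 × 1.247689) = 33.29982.

33.300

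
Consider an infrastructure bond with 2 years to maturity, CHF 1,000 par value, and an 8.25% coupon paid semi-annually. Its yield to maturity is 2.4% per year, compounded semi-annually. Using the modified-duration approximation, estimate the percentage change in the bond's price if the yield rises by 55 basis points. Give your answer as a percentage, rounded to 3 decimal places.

Periodic yield y = 0.012. Modified duration first:
  t   CF        PV=CF/(1+0.012)^t    t·PV
  1        41.25        40.7609        40.7609
  2        41.25        40.2775        80.5551
  3        41.25        39.7999       119.3998
  4     1,041.25       992.7342     3,970.9366
  Σ                  1,113.5725     4,211.6524
P = 1,113.5725; D_Mac = 3.78211 half-year periods = 1.89105 yrs; D_mod = 1.89105/(1+0.012) = 1.86863 yrs.
ΔP/P ≈ -D_mod · Δy = -1.86863 × (+0.0055) = -0.010277 = -1.0277%.

-1.028%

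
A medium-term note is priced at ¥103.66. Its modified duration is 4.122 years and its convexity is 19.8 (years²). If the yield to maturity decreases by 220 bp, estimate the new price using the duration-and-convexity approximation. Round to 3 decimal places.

¥113.557

Duration effect: -D_mod·Δy = -4.122 × (-0.022) = +0.090684
Convexity effect: ½·C·(Δy)² = 0.5 × 19.8 × (-0.022)² = +0.0047916
ΔP/P ≈ +0.090684 + 0.0047916 = +0.0954756
New price ≈ 103.66 × (1 + 0.0954756) = 113.557000696.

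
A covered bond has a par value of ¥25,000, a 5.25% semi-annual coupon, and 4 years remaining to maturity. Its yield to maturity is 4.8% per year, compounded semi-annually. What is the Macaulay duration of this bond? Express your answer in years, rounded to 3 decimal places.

3.663 years

Periodic yield y = 0.024. Discount each cash flow and weight by its period:
  t   CF        PV=CF/(1+0.024)^t    t·PV
  1       656.25       640.8691       640.8691
  2       656.25       625.8488     1,251.6975
  3       656.25       611.1804     1,833.5413
  4       656.25       596.8559     2,387.4236
  5       656.25       582.8671     2,914.3354
  6       656.25       569.2061     3,415.2368
  7       656.25       555.8654     3,891.0576
  8    25,656.25    21,222.3526   169,778.8207
  Σ                 25,405.0454   186,112.9822
Price P = Σ PV = 25,405.0454.
Macaulay duration = Σ(t·PV) / P = 186,112.9822 / 25,405.0454 = 7.32583 half-year periods.
In years: 7.32583 / 2 = 3.66291 years.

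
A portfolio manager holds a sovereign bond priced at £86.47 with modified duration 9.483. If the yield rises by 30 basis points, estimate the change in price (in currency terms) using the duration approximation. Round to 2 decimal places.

Duration approximation: ΔP/P ≈ -D_mod · Δy = -9.483 × (+0.003) = -0.028449.
ΔP ≈ 86.47 × (-0.028449) = -2.45998503.

-£2.46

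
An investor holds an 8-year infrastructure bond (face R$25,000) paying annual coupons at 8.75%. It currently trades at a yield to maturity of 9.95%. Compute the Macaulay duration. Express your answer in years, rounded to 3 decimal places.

Periodic yield y = 0.0995. Discount each cash flow and weight by its year:
  t   CF        PV=CF/(1+0.0995)^t    t·PV
  1     2,187.50     1,989.5407     1,989.5407
  2     2,187.50     1,809.4959     3,618.9917
  3     2,187.50     1,645.7443     4,937.2329
  4     2,187.50     1,496.8116     5,987.2462
  5     2,187.50     1,361.3566     6,806.7829
  6     2,187.50     1,238.1597     7,428.9581
  7     2,187.50     1,126.1116     7,882.7811
  8    27,187.50    12,729.3845   101,835.0760
  Σ                 23,396.6048   140,486.6096
Price P = Σ PV = 23,396.6048.
Macaulay duration = Σ(t·PV) / P = 140,486.6096 / 23,396.6048 = 6.00457 years.

6.005 years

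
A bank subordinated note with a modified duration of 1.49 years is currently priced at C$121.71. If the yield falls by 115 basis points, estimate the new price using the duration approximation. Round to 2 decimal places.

Duration approximation: ΔP/P ≈ -D_mod · Δy = -1.49 × (-0.0115) = +0.017135.
New price ≈ 121.71 × (1 + 0.017135) = 123.79550085.

C$123.80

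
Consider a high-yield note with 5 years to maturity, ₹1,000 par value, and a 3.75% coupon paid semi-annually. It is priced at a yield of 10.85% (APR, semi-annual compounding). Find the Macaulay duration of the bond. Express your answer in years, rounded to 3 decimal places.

4.522 years

Periodic yield y = 0.05425. Discount each cash flow and weight by its period:
  t   CF        PV=CF/(1+0.05425)^t    t·PV
  1        18.75        17.7852        17.7852
  2        18.75        16.8700        33.7399
  3        18.75        16.0019        48.0056
  4        18.75        15.1784        60.7137
  5        18.75        14.3974        71.9869
  6        18.75        13.6565        81.9390
  7        18.75        12.9538        90.6764
  8        18.75        12.2872        98.2975
  9        18.75        11.6549       104.8942
  10    1,018.75       600.6639     6,006.6389
  Σ                    731.4490     6,614.6772
Price P = Σ PV = 731.4490.
Macaulay duration = Σ(t·PV) / P = 6,614.6772 / 731.4490 = 9.04325 half-year periods.
In years: 9.04325 / 2 = 4.52163 years.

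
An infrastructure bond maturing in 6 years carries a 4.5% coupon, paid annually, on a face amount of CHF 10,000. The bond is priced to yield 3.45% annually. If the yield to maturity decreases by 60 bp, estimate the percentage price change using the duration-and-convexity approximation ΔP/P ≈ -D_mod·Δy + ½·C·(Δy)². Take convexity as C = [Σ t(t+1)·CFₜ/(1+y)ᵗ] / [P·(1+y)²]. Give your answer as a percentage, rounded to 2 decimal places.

With y = 0.0345:
  t   CF        PV=CF/(1+0.0345)^t    t·PV        t(t+1)·PV
  1       450.00       434.9928       434.9928         869.9855
  2       450.00       420.4860       840.9720       2,522.9159
  3       450.00       406.4630     1,219.3890       4,877.5561
  4       450.00       392.9077     1,571.6308       7,858.1539
  5       450.00       379.8044     1,899.0222      11,394.1332
  6    10,450.00     8,525.7643    51,154.5856     358,082.0992
  Σ                 10,560.4181    57,120.5923     385,604.8438
P = 10,560.4181; D_Mac = 5.40893 yrs; D_mod = 5.22855 yrs; C = 34.11932.
Duration effect: -5.22855 × (-0.006) = +0.031371
Convexity effect: 0.5 × 34.11932 × (-0.006)² = +0.0006141
ΔP/P ≈ +0.031371 + 0.0006141 = +0.031985 = +3.1985%.

+3.20%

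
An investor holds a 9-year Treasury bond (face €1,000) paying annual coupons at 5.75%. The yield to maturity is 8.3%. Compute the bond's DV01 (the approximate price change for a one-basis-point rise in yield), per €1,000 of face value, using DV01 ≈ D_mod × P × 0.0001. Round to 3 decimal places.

€0.552

Periodic yield y = 0.083.
  t   CF        PV=CF/(1+0.083)^t    t·PV
  1        57.50        53.0933        53.0933
  2        57.50        49.0242        98.0485
  3        57.50        45.2671       135.8012
  4        57.50        41.7979       167.1914
  5        57.50        38.5945       192.9726
  6        57.50        35.6367       213.8200
  7        57.50        32.9055       230.3386
  8        57.50        30.3837       243.0693
  9     1,057.50       515.9698     4,643.7280
  Σ                    842.6726     5,978.0629
P = 842.6726; D_Mac = 7.09417 yrs; D_mod = 6.55048 yrs.
DV01 ≈ 6.55048 × 842.6726 × 0.0001 = 0.551991.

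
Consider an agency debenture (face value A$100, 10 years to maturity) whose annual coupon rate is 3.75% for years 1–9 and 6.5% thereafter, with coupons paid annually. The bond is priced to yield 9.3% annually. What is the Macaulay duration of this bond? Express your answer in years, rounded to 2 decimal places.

8.12 years

Periodic yield y = 0.093. Discount each cash flow and weight by its year:
  t   CF        PV=CF/(1+0.093)^t    t·PV
  1         3.75         3.4309         3.4309
  2         3.75         3.1390         6.2780
  3         3.75         2.8719         8.6157
  4         3.75         2.6275        10.5102
  5         3.75         2.4040        12.0199
  6         3.75         2.1994        13.1966
  7         3.75         2.0123        14.0860
  8         3.75         1.8411        14.7285
  9         3.75         1.6844        15.1598
  10      106.50        43.7671       437.6712
  Σ                     65.9777       535.6969
Price P = Σ PV = 65.9777.
Macaulay duration = Σ(t·PV) / P = 535.6969 / 65.9777 = 8.11936 years.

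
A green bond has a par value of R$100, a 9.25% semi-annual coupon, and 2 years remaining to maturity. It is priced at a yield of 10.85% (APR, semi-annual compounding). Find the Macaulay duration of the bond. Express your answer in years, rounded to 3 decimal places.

1.869 years

Periodic yield y = 0.05425. Discount each cash flow and weight by its period:
  t   CF        PV=CF/(1+0.05425)^t    t·PV
  1        4.625         4.3870         4.3870
  2        4.625         4.1613         8.3225
  3        4.625         3.9471        11.8414
  4      104.625        84.6956       338.7825
  Σ                     97.1910       363.3334
Price P = Σ PV = 97.1910.
Macaulay duration = Σ(t·PV) / P = 363.3334 / 97.1910 = 3.73834 half-year periods.
In years: 3.73834 / 2 = 1.86917 years.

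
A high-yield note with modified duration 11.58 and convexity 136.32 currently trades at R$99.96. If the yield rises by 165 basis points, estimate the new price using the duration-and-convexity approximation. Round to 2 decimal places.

R$82.72

Duration effect: -D_mod·Δy = -11.58 × (+0.0165) = -0.191070
Convexity effect: ½·C·(Δy)² = 0.5 × 136.32 × (0.0165)² = +0.01855656
ΔP/P ≈ -0.191070 + 0.01855656 = -0.17251344
New price ≈ 99.96 × (1 - 0.17251344) = 82.7155565376.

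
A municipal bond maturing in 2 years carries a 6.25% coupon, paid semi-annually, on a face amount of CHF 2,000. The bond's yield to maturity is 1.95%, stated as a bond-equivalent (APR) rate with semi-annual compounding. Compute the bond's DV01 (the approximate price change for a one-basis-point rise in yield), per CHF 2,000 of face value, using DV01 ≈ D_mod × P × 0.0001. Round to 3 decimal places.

Periodic yield y = 0.00975.
  t   CF        PV=CF/(1+0.00975)^t    t·PV
  1        62.50        61.8965        61.8965
  2        62.50        61.2988       122.5977
  3        62.50        60.7070       182.1209
  4     2,062.50     1,983.9856     7,935.9423
  Σ                  2,167.8879     8,302.5574
P = 2,167.8879; D_Mac = 3.82979 half-year periods = 1.91490 yrs; D_mod = 1.89641 yrs.
DV01 ≈ 1.89641 × 2,167.8879 × 0.0001 = 0.411119.

CHF 0.411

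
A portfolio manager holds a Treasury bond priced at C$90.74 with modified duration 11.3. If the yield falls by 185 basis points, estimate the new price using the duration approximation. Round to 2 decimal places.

Duration approximation: ΔP/P ≈ -D_mod · Δy = -11.3 × (-0.0185) = +0.209050.
New price ≈ 90.74 × (1 + 0.209050) = 109.709197.

C$109.71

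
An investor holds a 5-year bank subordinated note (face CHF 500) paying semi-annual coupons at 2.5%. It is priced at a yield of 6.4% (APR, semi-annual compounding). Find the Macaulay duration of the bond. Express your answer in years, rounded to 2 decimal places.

Periodic yield y = 0.032. Discount each cash flow and weight by its period:
  t   CF        PV=CF/(1+0.032)^t    t·PV
  1         6.25         6.0562         6.0562
  2         6.25         5.8684        11.7368
  3         6.25         5.6864        17.0593
  4         6.25         5.5101        22.0405
  5         6.25         5.3393        26.6963
  6         6.25         5.1737        31.0422
  7         6.25         5.0133        35.0930
  8         6.25         4.8578        38.8627
  9         6.25         4.7072        42.3648
  10      506.25       369.4605     3,694.6054
  Σ                    417.6730     3,925.5573
Price P = Σ PV = 417.6730.
Macaulay duration = Σ(t·PV) / P = 3,925.5573 / 417.6730 = 9.39864 half-year periods.
In years: 9.39864 / 2 = 4.69932 years.

4.70 years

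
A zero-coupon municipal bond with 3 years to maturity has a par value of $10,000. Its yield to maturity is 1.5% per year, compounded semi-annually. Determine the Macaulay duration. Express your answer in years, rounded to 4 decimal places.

3.0000 years

A zero-coupon bond has a single cash flow at maturity, so its Macaulay duration equals its maturity: 3 years.
(Equivalently: 6 semi-annual periods ÷ 2 = 3 years.)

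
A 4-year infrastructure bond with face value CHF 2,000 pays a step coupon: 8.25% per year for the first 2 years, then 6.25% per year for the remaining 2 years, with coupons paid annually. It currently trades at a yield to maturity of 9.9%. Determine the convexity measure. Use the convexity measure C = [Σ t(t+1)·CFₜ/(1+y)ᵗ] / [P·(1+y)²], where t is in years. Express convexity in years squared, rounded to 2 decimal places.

14.14

With y = 0.099:
  t   CF        PV=CF/(1+0.099)^t    t·PV        t(t+1)·PV
  1       165.00       150.1365       150.1365         300.2730
  2       165.00       136.6119       273.2238         819.6715
  3       125.00        94.1709       282.5128       1,130.0514
  4     2,125.00     1,456.6934     5,826.7738      29,133.8688
  Σ                  1,837.6128     6,532.6469      31,383.8646
P = 1,837.6128.
Convexity = Σ t(t+1)·PV / [P·(1+y)²] = 31,383.8646 / (1,837.6128 × 1.207801) = 14.14025.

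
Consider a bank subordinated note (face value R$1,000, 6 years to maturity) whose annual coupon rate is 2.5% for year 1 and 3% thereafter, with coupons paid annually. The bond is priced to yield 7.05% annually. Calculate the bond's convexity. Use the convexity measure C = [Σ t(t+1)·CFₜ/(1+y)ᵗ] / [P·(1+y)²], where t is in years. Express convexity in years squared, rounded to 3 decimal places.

With y = 0.0705:
  t   CF        PV=CF/(1+0.0705)^t    t·PV        t(t+1)·PV
  1        25.00        23.3536        23.3536          46.7071
  2        30.00        26.1787        52.3574         157.0721
  3        30.00        24.4546        73.3639         293.4557
  4        30.00        22.8441        91.3765         456.8825
  5        30.00        21.3397       106.6984         640.1904
  6     1,030.00       684.4113     4,106.4680      28,745.2762
  Σ                    802.5820     4,453.6178      30,339.5840
P = 802.5820.
Convexity = Σ t(t+1)·PV / [P·(1+y)²] = 30,339.5840 / (802.5820 × 1.145970) = 32.98731.

32.987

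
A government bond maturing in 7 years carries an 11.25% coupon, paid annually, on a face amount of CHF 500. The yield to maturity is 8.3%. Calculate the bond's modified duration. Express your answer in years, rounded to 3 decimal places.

4.922 years

Periodic yield y = 0.083. First find Macaulay duration:
  t   CF        PV=CF/(1+0.083)^t    t·PV
  1        56.25        51.9391        51.9391
  2        56.25        47.9585        95.9170
  3        56.25        44.2830       132.8490
  4        56.25        40.8892       163.5568
  5        56.25        37.7555       188.7775
  6        56.25        34.8620       209.1718
  7       556.25       318.3251     2,228.2754
  Σ                    576.0123     3,070.4866
P = 576.0123; Macaulay duration = 3,070.4866 / 576.0123 = 5.33059 years.
Modified duration = D_Mac / (1 + y) = 5.33059 / 1.083 = 4.92206 years.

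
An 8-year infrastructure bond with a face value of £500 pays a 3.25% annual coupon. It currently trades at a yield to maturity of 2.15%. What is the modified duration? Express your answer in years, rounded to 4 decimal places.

Periodic yield y = 0.0215. First find Macaulay duration:
  t   CF        PV=CF/(1+0.0215)^t    t·PV
  1        16.25        15.9080        15.9080
  2        16.25        15.5732        31.1463
  3        16.25        15.2454        45.7361
  4        16.25        14.9245        59.6980
  5        16.25        14.6104        73.0519
  6        16.25        14.3029        85.8172
  7        16.25        14.0018        98.0128
  8       516.25       435.4648     3,483.7187
  Σ                    540.0309     3,893.0891
P = 540.0309; Macaulay duration = 3,893.0891 / 540.0309 = 7.20901 years.
Modified duration = D_Mac / (1 + y) = 7.20901 / 1.0215 = 7.05728 years.

7.0573 years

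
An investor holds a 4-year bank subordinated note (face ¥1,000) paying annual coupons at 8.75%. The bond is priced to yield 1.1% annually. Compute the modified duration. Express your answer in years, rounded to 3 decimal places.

3.564 years

Periodic yield y = 0.011. First find Macaulay duration:
  t   CF        PV=CF/(1+0.011)^t    t·PV
  1        87.50        86.5480        86.5480
  2        87.50        85.6063       171.2126
  3        87.50        84.6749       254.0246
  4     1,087.50     1,040.9375     4,163.7499
  Σ                  1,297.7666     4,675.5351
P = 1,297.7666; Macaulay duration = 4,675.5351 / 1,297.7666 = 3.60275 years.
Modified duration = D_Mac / (1 + y) = 3.60275 / 1.011 = 3.56356 years.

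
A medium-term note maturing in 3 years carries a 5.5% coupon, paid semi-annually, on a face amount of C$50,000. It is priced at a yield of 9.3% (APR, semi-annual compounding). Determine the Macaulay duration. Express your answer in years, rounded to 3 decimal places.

2.794 years

Periodic yield y = 0.0465. Discount each cash flow and weight by its period:
  t   CF        PV=CF/(1+0.0465)^t    t·PV
  1     1,375.00     1,313.9035     1,313.9035
  2     1,375.00     1,255.5217     2,511.0435
  3     1,375.00     1,199.7341     3,599.2023
  4     1,375.00     1,146.4253     4,585.7013
  5     1,375.00     1,095.4853     5,477.4263
  6    51,375.00    39,112.5777   234,675.4662
  Σ                 45,123.6476   252,162.7429
Price P = Σ PV = 45,123.6476.
Macaulay duration = Σ(t·PV) / P = 252,162.7429 / 45,123.6476 = 5.58826 half-year periods.
In years: 5.58826 / 2 = 2.79413 years.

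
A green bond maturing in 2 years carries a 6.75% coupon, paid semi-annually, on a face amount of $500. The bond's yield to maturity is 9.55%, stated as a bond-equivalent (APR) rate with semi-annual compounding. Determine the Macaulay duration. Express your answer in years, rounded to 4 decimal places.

1.9013 years

Periodic yield y = 0.04775. Discount each cash flow and weight by its period:
  t   CF        PV=CF/(1+0.04775)^t    t·PV
  1       16.875        16.1059        16.1059
  2       16.875        15.3719        30.7439
  3       16.875        14.6714        44.0141
  4      516.875       428.8988     1,715.5953
  Σ                    475.0481     1,806.4592
Price P = Σ PV = 475.0481.
Macaulay duration = Σ(t·PV) / P = 1,806.4592 / 475.0481 = 3.80269 half-year periods.
In years: 3.80269 / 2 = 1.90134 years.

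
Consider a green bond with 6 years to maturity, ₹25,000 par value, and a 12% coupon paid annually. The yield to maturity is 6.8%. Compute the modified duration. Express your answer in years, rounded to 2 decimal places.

4.46 years

Periodic yield y = 0.068. First find Macaulay duration:
  t   CF        PV=CF/(1+0.068)^t    t·PV
  1     3,000.00     2,808.9888     2,808.9888
  2     3,000.00     2,630.1393     5,260.2786
  3     3,000.00     2,462.6772     7,388.0317
  4     3,000.00     2,305.8776     9,223.5103
  5     3,000.00     2,159.0614    10,795.3070
  6    28,000.00    18,868.2019   113,209.2115
  Σ                 31,234.9462   148,685.3278
P = 31,234.9462; Macaulay duration = 148,685.3278 / 31,234.9462 = 4.76022 years.
Modified duration = D_Mac / (1 + y) = 4.76022 / 1.068 = 4.45714 years.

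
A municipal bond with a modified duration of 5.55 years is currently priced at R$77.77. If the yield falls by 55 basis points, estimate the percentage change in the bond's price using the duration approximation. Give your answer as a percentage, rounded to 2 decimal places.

Duration approximation: ΔP/P ≈ -D_mod · Δy = -5.55 × (-0.0055) = +0.030525.
As a percentage: +3.0525%.

+3.05%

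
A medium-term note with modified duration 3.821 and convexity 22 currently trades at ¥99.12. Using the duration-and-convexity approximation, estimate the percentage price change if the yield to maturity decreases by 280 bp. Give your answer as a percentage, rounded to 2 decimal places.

Duration effect: -D_mod·Δy = -3.821 × (-0.028) = +0.106988
Convexity effect: ½·C·(Δy)² = 0.5 × 22 × (-0.028)² = +0.0086240
ΔP/P ≈ +0.106988 + 0.0086240 = +0.115612
= +11.5612%.

+11.56%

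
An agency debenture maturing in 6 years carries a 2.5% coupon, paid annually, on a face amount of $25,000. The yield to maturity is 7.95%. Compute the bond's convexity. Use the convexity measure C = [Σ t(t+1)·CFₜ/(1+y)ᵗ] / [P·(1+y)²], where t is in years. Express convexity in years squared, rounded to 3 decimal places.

32.708

With y = 0.0795:
  t   CF        PV=CF/(1+0.0795)^t    t·PV        t(t+1)·PV
  1       625.00       578.9717       578.9717       1,157.9435
  2       625.00       536.3333     1,072.6665       3,217.9995
  3       625.00       496.8349     1,490.5046       5,962.0186
  4       625.00       460.2454     1,840.9815       9,204.9075
  5       625.00       426.3505     2,131.7525      12,790.5152
  6    25,625.00    16,193.0253    97,158.1517     680,107.0620
  Σ                 18,691.7610   104,273.0286     712,440.4462
P = 18,691.7610.
Convexity = Σ t(t+1)·PV / [P·(1+y)²] = 712,440.4462 / (18,691.7610 × 1.165320) = 32.70793.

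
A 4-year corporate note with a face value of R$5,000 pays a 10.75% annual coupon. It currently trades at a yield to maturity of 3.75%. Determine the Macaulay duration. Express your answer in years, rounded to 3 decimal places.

3.517 years

Periodic yield y = 0.0375. Discount each cash flow and weight by its year:
  t   CF        PV=CF/(1+0.0375)^t    t·PV
  1       537.50       518.0723       518.0723
  2       537.50       499.3468       998.6936
  3       537.50       481.2981     1,443.8943
  4     5,537.50     4,779.2673    19,117.0691
  Σ                  6,277.9844    22,077.7292
Price P = Σ PV = 6,277.9844.
Macaulay duration = Σ(t·PV) / P = 22,077.7292 / 6,277.9844 = 3.51669 years.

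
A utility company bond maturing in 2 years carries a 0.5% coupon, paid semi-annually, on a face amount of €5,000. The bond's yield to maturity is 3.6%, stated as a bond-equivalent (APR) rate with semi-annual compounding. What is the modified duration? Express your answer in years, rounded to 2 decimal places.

1.96 years

Periodic yield y = 0.018. First find Macaulay duration:
  t   CF        PV=CF/(1+0.018)^t    t·PV
  1        12.50        12.2790        12.2790
  2        12.50        12.0619        24.1237
  3        12.50        11.8486        35.5458
  4     5,012.50     4,667.2737    18,669.0950
  Σ                  4,703.4632    18,741.0434
P = 4,703.4632; Macaulay duration = 18,741.0434 / 4,703.4632 = 3.98452 half-year periods = 1.99226 years.
Modified duration = D_Mac / (1 + y) = 1.99226 / 1.018 = 1.95703 years.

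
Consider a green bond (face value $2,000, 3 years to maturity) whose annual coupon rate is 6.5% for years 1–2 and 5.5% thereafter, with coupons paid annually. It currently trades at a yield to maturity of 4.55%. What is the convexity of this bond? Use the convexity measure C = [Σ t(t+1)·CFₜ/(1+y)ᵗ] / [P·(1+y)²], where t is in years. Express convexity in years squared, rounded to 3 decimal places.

10.121

With y = 0.0455:
  t   CF        PV=CF/(1+0.0455)^t    t·PV        t(t+1)·PV
  1       130.00       124.3424       124.3424         248.6848
  2       130.00       118.9311       237.8621         713.5863
  3     2,110.00     1,846.3343     5,539.0030      22,156.0119
  Σ                  2,089.6078     5,901.2075      23,118.2831
P = 2,089.6078.
Convexity = Σ t(t+1)·PV / [P·(1+y)²] = 23,118.2831 / (2,089.6078 × 1.093070) = 10.12145.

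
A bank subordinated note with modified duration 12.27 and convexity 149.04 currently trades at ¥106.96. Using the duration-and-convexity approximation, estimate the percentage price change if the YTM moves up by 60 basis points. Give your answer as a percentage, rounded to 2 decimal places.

-7.09%

Duration effect: -D_mod·Δy = -12.27 × (+0.006) = -0.073620
Convexity effect: ½·C·(Δy)² = 0.5 × 149.04 × (0.006)² = +0.00268272
ΔP/P ≈ -0.073620 + 0.00268272 = -0.07093728
= -7.093728%.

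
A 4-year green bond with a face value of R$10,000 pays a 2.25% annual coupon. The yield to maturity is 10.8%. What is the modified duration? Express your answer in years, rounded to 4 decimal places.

Periodic yield y = 0.108. First find Macaulay duration:
  t   CF        PV=CF/(1+0.108)^t    t·PV
  1       225.00       203.0686       203.0686
  2       225.00       183.2749       366.5498
  3       225.00       165.4106       496.2317
  4    10,225.00     6,784.2880    27,137.1520
  Σ                  7,336.0420    28,203.0020
P = 7,336.0420; Macaulay duration = 28,203.0020 / 7,336.0420 = 3.84444 years.
Modified duration = D_Mac / (1 + y) = 3.84444 / 1.108 = 3.46971 years.

3.4697 years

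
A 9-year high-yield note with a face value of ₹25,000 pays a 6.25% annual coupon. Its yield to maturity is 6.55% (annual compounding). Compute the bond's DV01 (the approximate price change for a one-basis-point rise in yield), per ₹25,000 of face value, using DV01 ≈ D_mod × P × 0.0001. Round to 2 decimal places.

₹16.39

Periodic yield y = 0.0655.
  t   CF        PV=CF/(1+0.0655)^t    t·PV
  1     1,562.50     1,466.4477     1,466.4477
  2     1,562.50     1,376.3000     2,752.6001
  3     1,562.50     1,291.6941     3,875.0822
  4     1,562.50     1,212.2891     4,849.1565
  5     1,562.50     1,137.7655     5,688.8274
  6     1,562.50     1,067.8231     6,406.9385
  7     1,562.50     1,002.1803     7,015.2619
  8     1,562.50       940.5728     7,524.5820
  9    26,562.50    15,006.7919   135,061.1273
  Σ                 24,501.8644   174,640.0235
P = 24,501.8644; D_Mac = 7.12762 yrs; D_mod = 6.68946 yrs.
DV01 ≈ 6.68946 × 24,501.8644 × 0.0001 = 16.390429.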